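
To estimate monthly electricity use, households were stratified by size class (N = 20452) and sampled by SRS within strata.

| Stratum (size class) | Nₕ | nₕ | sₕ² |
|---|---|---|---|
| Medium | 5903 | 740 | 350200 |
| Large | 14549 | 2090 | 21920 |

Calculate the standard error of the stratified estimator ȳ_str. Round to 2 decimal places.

6.25

Var(ȳ_str) = Σₕ Wₕ²(1 − fₕ)sₕ²/nₕ with Wₕ = Nₕ/N, N = 20452.
Medium: Wₕ = 0.28862703; term = 0.28862703²·(1 − 0.12535999)·350200/740 = 34.481628.
Large: Wₕ = 0.71137297; term = 0.71137297²·(1 − 0.14365248)·21920/2090 = 4.5450538.
Sum = 39.026682.
SE = √(39.026682) = 6.25.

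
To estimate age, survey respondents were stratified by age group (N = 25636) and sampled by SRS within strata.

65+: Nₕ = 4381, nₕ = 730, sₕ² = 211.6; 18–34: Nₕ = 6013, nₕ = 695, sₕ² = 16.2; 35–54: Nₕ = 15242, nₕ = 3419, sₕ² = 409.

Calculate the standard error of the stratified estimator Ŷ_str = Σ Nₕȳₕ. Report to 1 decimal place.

5190.3

Var(Ŷ_str) = Σₕ Nₕ²(1 − fₕ)sₕ²/nₕ.
65+: 4381²·(1 − 730/4381)·211.6/730 = 4.6363679 × 10^6.
18–34: 6013²·(1 − 695/6013)·16.2/695 = 745366.29.
35–54: 15242²·(1 − 3419/15242)·409/3419 = 2.1557275 × 10^7.
Sum = 2.6939009 × 10^7.
SE = √(2.6939009 × 10^7) = 5190.3.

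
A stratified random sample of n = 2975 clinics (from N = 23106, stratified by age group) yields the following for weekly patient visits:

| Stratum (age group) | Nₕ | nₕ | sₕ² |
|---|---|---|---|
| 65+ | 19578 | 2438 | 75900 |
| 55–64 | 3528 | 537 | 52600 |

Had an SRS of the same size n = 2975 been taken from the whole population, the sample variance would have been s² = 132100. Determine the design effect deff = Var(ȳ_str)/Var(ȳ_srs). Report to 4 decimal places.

0.5558

Var(ȳ_str) = Σ Wₕ²(1−fₕ)sₕ²/nₕ with Wₕ = Nₕ/23106:
  65+: (19578/23106)²·(1−2438/19578)·75900/2438 = 19.567605
  55–64: (3528/23106)²·(1−537/3528)·52600/537 = 1.9360069
  → Var(ȳ_str) = 21.503612.
Var(ȳ_srs) = (1 − 2975/23106)·132100/2975 = 38.686232.
deff = 21.503612 / 38.686232 = 0.5558.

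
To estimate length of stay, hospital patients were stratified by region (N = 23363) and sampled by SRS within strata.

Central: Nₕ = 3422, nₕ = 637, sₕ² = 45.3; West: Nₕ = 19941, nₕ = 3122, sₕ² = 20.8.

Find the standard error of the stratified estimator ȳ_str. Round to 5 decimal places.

0.07304

Var(ȳ_str) = Σₕ Wₕ²(1 − fₕ)sₕ²/nₕ with Wₕ = Nₕ/N, N = 23363.
Central: Wₕ = 0.14647092; term = 0.14647092²·(1 − 0.18614845)·45.3/637 = 0.0012416716.
West: Wₕ = 0.85352908; term = 0.85352908²·(1 − 0.15656186)·20.8/3122 = 0.0040937406.
Sum = 0.0053354122.
SE = √(0.0053354122) = 0.07304.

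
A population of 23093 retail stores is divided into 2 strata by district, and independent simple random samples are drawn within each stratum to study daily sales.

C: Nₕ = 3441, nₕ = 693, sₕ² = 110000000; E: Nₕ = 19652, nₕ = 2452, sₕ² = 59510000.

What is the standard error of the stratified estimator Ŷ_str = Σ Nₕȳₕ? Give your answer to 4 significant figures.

Var(Ŷ_str) = Σₕ Nₕ²(1 − fₕ)sₕ²/nₕ.
C: 3441²·(1 − 693/3441)·110000000/693 = 1.5009314 × 10^12.
E: 19652²·(1 − 2452/19652)·59510000/2452 = 8.203604 × 10^12.
Sum = 9.7045354 × 10^12.
SE = √(9.7045354 × 10^12) = 3.115 × 10^6.

3.115 × 10^6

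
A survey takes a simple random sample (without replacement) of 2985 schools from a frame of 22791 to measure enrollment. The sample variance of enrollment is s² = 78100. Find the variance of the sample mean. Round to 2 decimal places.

Under SRS without replacement, Var(ȳ) = (1 − f)·s²/n with f = n/N = 2985/22791 = 0.13097275.
Var(ȳ) = (1 − 0.13097275)·78100/2985 = 0.86902725·26.164154 = 22.737363.

22.74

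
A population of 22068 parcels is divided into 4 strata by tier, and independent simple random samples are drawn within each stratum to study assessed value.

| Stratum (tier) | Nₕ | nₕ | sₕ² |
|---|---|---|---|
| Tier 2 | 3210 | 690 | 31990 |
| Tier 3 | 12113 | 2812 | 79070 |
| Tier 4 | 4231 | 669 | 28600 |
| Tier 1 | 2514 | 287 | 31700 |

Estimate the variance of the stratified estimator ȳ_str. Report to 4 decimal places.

Var(ȳ_str) = Σₕ Wₕ²(1 − fₕ)sₕ²/nₕ with Wₕ = Nₕ/N, N = 22068.
Tier 2: Wₕ = 0.14545949; term = 0.14545949²·(1 − 0.21495327)·31990/690 = 0.77009583.
Tier 3: Wₕ = 0.54889433; term = 0.54889433²·(1 − 0.23214728)·79070/2812 = 6.5050679.
Tier 4: Wₕ = 0.19172558; term = 0.19172558²·(1 − 0.15811865)·28600/669 = 1.3229728.
Tier 1: Wₕ = 0.11392061; term = 0.11392061²·(1 − 0.11416070)·31700/287 = 1.2698046.
Sum = 9.8679411.

9.8679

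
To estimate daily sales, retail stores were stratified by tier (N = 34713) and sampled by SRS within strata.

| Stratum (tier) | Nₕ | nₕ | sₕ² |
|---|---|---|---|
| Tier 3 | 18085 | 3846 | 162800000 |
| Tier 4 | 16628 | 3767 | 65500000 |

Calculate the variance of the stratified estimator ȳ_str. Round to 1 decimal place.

Var(ȳ_str) = Σₕ Wₕ²(1 − fₕ)sₕ²/nₕ with Wₕ = Nₕ/N, N = 34713.
Tier 3: Wₕ = 0.52098637; term = 0.52098637²·(1 − 0.21266243)·162800000/3846 = 9046.0467.
Tier 4: Wₕ = 0.47901363; term = 0.47901363²·(1 − 0.22654559)·65500000/3767 = 3085.8594.
Sum = 12131.906.

12131.9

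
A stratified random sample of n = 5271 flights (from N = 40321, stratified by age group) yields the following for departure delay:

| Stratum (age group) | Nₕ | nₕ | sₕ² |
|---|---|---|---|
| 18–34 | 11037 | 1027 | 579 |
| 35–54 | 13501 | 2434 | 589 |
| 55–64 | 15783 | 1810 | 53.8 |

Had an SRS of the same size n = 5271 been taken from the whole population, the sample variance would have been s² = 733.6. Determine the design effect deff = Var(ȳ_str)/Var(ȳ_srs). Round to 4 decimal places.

Var(ȳ_str) = Σ Wₕ²(1−fₕ)sₕ²/nₕ with Wₕ = Nₕ/40321:
  18–34: (11037/40321)²·(1−1027/11037)·579/1027 = 0.038311632
  35–54: (13501/40321)²·(1−2434/13501)·589/2434 = 0.022239652
  55–64: (15783/40321)²·(1−1810/15783)·53.8/1810 = 0.0040319982
  → Var(ȳ_str) = 0.064583282.
Var(ȳ_srs) = (1 − 5271/40321)·733.6/5271 = 0.12098263.
deff = 0.064583282 / 0.12098263 = 0.5338.

0.5338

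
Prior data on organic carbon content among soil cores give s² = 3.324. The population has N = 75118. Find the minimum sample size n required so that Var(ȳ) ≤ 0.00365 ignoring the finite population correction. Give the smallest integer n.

Without fpc, n₀ = s²/D = 3.324/0.00365 = 910.6849.
Rounding up, n = 911.

911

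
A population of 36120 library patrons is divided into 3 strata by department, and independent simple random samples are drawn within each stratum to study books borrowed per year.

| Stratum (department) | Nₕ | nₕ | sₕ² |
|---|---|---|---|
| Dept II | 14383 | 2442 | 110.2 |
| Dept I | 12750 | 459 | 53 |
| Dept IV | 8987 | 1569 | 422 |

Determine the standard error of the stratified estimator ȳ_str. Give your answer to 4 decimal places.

0.1832

Var(ȳ_str) = Σₕ Wₕ²(1 − fₕ)sₕ²/nₕ with Wₕ = Nₕ/N, N = 36120.
Dept II: Wₕ = 0.39820044; term = 0.39820044²·(1 − 0.16978377)·110.2/2442 = 0.0059406044.
Dept I: Wₕ = 0.35299003; term = 0.35299003²·(1 − 0.03600000)·53/459 = 0.013869637.
Dept IV: Wₕ = 0.24880952; term = 0.24880952²·(1 − 0.17458551)·422/1569 = 0.013743445.
Sum = 0.033553686.
SE = √(0.033553686) = 0.1832.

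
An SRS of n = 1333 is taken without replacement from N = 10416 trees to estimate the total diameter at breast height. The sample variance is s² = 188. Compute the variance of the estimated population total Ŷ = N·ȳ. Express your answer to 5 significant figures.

Var(Ŷ) = N²·Var(ȳ) = N²·(1 − n/N)·s²/n.
f = 1333/10416 = 0.12797619; Var(ȳ) = 0.87202381·188/1333 = 0.1229861.
Var(Ŷ) = 10416² · 0.1229861 = 1.3343138 × 10^7.

1.3343 × 10^7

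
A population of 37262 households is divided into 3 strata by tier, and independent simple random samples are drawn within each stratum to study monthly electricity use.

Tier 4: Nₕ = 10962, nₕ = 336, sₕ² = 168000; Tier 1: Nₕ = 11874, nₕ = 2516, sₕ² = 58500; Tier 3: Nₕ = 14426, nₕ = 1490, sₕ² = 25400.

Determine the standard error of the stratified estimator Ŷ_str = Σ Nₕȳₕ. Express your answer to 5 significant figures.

Var(Ŷ_str) = Σₕ Nₕ²(1 − fₕ)sₕ²/nₕ.
Tier 4: 10962²·(1 − 336/10962)·168000/336 = 5.8241106 × 10^10.
Tier 1: 11874²·(1 − 2516/11874)·58500/2516 = 2.5836002 × 10^9.
Tier 3: 14426²·(1 − 1490/14426)·25400/1490 = 3.1812176 × 10^9.
Sum = 6.4005924 × 10^10.
SE = √(6.4005924 × 10^10) = 252990.

252990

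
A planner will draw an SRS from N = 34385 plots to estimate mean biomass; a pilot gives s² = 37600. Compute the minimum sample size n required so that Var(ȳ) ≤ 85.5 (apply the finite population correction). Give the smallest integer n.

Without fpc, n₀ = s²/D = 37600/85.5 = 439.7661.
With fpc, (1 − n/N)·s²/n ≤ D requires n ≥ n₀/(1 + n₀/N) = 439.7661/(1 + 439.7661/34385) = 434.2127.
Rounding up, n = 435.

435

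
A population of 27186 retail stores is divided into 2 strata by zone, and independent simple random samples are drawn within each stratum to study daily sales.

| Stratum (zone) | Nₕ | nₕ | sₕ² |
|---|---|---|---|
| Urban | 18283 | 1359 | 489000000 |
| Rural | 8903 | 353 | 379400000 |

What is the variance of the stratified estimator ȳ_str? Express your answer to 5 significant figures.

261340

Var(ȳ_str) = Σₕ Wₕ²(1 − fₕ)sₕ²/nₕ with Wₕ = Nₕ/N, N = 27186.
Urban: Wₕ = 0.67251527; term = 0.67251527²·(1 − 0.07433135)·489000000/1359 = 150643.1.
Rural: Wₕ = 0.32748473; term = 0.32748473²·(1 − 0.03964956)·379400000/353 = 110696.65.
Sum = 261339.75.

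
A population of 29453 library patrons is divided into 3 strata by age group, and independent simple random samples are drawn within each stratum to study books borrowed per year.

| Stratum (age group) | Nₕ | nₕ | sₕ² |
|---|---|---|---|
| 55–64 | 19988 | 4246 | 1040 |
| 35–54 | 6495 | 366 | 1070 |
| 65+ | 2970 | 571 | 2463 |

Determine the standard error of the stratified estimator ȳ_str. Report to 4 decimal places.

Var(ȳ_str) = Σₕ Wₕ²(1 − fₕ)sₕ²/nₕ with Wₕ = Nₕ/N, N = 29453.
55–64: Wₕ = 0.67864055; term = 0.67864055²·(1 − 0.21242746)·1040/4246 = 0.088843063.
35–54: Wₕ = 0.22052083; term = 0.22052083²·(1 − 0.05635104)·1070/366 = 0.13415671.
65+: Wₕ = 0.10083862; term = 0.10083862²·(1 − 0.19225589)·2463/571 = 0.035428758.
Sum = 0.25842853.
SE = √(0.25842853) = 0.5084.

0.5084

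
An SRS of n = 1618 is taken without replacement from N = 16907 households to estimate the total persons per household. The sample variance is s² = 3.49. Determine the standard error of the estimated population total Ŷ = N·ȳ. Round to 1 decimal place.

Var(Ŷ) = N²·Var(ȳ) = N²·(1 − n/N)·s²/n.
f = 1618/16907 = 0.09570001; Var(ȳ) = 0.90429999·3.49/1618 = 0.0019505606.
Var(Ŷ) = 16907² · 0.0019505606 = 557561.21.
SE(Ŷ) = √(557561.21) = 746.7.

746.7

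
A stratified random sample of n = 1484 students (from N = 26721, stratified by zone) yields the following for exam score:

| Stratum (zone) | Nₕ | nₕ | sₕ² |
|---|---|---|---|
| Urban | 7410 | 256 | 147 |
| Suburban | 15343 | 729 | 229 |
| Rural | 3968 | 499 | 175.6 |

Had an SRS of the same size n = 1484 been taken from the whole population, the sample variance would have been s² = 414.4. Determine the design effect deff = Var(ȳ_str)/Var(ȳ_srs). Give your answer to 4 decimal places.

Var(ȳ_str) = Σ Wₕ²(1−fₕ)sₕ²/nₕ with Wₕ = Nₕ/26721:
  Urban: (7410/26721)²·(1−256/7410)·147/256 = 0.042632333
  Suburban: (15343/26721)²·(1−729/15343)·229/729 = 0.098646556
  Rural: (3968/26721)²·(1−499/3968)·175.6/499 = 0.0067841355
  → Var(ȳ_str) = 0.14806302.
Var(ȳ_srs) = (1 − 1484/26721)·414.4/1484 = 0.26373688.
deff = 0.14806302 / 0.26373688 = 0.5614.

0.5614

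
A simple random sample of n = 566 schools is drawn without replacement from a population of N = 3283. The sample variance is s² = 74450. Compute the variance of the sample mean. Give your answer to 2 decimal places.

Under SRS without replacement, Var(ȳ) = (1 − f)·s²/n with f = n/N = 566/3283 = 0.17240329.
Var(ȳ) = (1 − 0.17240329)·74450/566 = 0.82759671·131.5371 = 108.85967.

108.86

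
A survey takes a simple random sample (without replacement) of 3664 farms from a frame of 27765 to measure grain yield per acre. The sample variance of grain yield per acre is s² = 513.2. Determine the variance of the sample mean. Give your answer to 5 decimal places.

0.12158

Under SRS without replacement, Var(ȳ) = (1 − f)·s²/n with f = n/N = 3664/27765 = 0.13196470.
Var(ȳ) = (1 − 0.13196470)·513.2/3664 = 0.86803530·0.1400655 = 0.1215818.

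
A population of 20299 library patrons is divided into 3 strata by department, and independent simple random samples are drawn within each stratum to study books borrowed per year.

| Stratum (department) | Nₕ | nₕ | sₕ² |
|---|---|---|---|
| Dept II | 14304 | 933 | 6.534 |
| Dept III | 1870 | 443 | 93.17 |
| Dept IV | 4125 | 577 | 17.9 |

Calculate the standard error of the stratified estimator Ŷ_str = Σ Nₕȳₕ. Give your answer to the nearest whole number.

1534

Var(Ŷ_str) = Σₕ Nₕ²(1 − fₕ)sₕ²/nₕ.
Dept II: 14304²·(1 − 933/14304)·6.534/933 = 1.3394265 × 10^6.
Dept III: 1870²·(1 − 443/1870)·93.17/443 = 561226.22.
Dept IV: 4125²·(1 − 577/4125)·17.9/577 = 454030.24.
Sum = 2.354683 × 10^6.
SE = √(2.354683 × 10^6) = 1534.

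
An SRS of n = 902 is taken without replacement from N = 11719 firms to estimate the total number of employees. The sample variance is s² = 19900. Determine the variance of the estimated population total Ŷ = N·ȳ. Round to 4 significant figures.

Var(Ŷ) = N²·Var(ȳ) = N²·(1 − n/N)·s²/n.
f = 902/11719 = 0.07696902; Var(ȳ) = 0.92303098·19900/902 = 20.363987.
Var(Ŷ) = 11719² · 20.363987 = 2.7966874 × 10^9.

2.797 × 10^9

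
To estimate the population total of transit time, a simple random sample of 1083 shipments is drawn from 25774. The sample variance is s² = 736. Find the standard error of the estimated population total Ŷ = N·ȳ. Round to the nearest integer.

20796

Var(Ŷ) = N²·Var(ȳ) = N²·(1 − n/N)·s²/n.
f = 1083/25774 = 0.04201909; Var(ȳ) = 0.95798091·736/1083 = 0.65103781.
Var(Ŷ) = 25774² · 0.65103781 = 4.3248382 × 10^8.
SE(Ŷ) = √(4.3248382 × 10^8) = 20796.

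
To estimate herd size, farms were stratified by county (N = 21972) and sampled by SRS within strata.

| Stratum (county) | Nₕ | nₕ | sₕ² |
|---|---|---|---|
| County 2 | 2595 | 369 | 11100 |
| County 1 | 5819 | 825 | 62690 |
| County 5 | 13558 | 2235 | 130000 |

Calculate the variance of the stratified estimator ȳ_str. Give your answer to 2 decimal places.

Var(ȳ_str) = Σₕ Wₕ²(1 − fₕ)sₕ²/nₕ with Wₕ = Nₕ/N, N = 21972.
County 2: Wₕ = 0.11810486; term = 0.11810486²·(1 − 0.14219653)·11100/369 = 0.35993158.
County 1: Wₕ = 0.26483707; term = 0.26483707²·(1 − 0.14177694)·62690/825 = 4.5740619.
County 5: Wₕ = 0.61705807; term = 0.61705807²·(1 − 0.16484732)·130000/2235 = 18.496254.
Sum = 23.430247.

23.43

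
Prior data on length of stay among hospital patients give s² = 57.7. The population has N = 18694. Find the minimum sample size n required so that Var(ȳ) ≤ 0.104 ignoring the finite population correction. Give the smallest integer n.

555

Without fpc, n₀ = s²/D = 57.7/0.104 = 554.8077.
Rounding up, n = 555.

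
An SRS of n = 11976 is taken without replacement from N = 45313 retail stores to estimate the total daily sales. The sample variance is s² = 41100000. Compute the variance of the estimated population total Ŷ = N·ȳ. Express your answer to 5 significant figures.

5.1842 × 10^12

Var(Ŷ) = N²·Var(ȳ) = N²·(1 − n/N)·s²/n.
f = 11976/45313 = 0.26429501; Var(ȳ) = 0.73570499·41100000/11976 = 2524.8393.
Var(Ŷ) = 45313² · 2524.8393 = 5.1841717 × 10^12.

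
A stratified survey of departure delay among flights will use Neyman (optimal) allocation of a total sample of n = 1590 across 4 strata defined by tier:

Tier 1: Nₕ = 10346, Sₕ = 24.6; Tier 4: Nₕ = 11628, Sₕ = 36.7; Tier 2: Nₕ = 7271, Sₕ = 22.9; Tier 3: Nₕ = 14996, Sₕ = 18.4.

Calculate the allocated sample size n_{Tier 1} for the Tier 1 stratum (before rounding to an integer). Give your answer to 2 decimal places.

Neyman allocation: nₕ = n·NₕSₕ / Σⱼ NⱼSⱼ.
Σ NⱼSⱼ = 10346·24.6 + 11628·36.7 + 7271·22.9 + 14996·18.4 = 1.1236915 × 10^6.
n_{Tier 1} = 1590·10346·24.6 / (1.1236915 × 10^6) = 360.13.

360.13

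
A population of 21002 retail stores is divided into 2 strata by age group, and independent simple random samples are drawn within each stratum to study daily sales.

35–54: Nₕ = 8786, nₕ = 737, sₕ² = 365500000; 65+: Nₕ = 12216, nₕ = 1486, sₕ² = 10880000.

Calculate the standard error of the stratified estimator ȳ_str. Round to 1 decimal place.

285.8

Var(ȳ_str) = Σₕ Wₕ²(1 − fₕ)sₕ²/nₕ with Wₕ = Nₕ/N, N = 21002.
35–54: Wₕ = 0.41834111; term = 0.41834111²·(1 − 0.08388345)·365500000/737 = 79511.823.
65+: Wₕ = 0.58165889; term = 0.58165889²·(1 − 0.12164375)·10880000/1486 = 2175.7927.
Sum = 81687.616.
SE = √(81687.616) = 285.8.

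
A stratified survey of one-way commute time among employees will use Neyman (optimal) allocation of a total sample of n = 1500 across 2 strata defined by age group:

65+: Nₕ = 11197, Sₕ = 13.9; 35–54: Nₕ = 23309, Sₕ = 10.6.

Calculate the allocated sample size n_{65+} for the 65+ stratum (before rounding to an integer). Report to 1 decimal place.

Neyman allocation: nₕ = n·NₕSₕ / Σⱼ NⱼSⱼ.
Σ NⱼSⱼ = 11197·13.9 + 23309·10.6 = 402713.7.
n_{65+} = 1500·11197·13.9 / 402713.7 = 579.7.

579.7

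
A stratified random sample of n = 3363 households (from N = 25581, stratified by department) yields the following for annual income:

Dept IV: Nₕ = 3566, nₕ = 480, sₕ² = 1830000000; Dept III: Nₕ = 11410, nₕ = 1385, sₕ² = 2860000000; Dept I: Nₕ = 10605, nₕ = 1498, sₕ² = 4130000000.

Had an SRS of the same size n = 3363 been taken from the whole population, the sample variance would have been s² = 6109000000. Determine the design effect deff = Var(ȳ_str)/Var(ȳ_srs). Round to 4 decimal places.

0.5273

Var(ȳ_str) = Σ Wₕ²(1−fₕ)sₕ²/nₕ with Wₕ = Nₕ/25581:
  Dept IV: (3566/25581)²·(1−480/3566)·1830000000/480 = 64113.883
  Dept III: (11410/25581)²·(1−1385/11410)·2860000000/1385 = 360953.49
  Dept I: (10605/25581)²·(1−1498/10605)·4130000000/1498 = 406901.43
  → Var(ȳ_str) = 831968.8.
Var(ȳ_srs) = (1 − 3363/25581)·6109000000/3363 = 1.5777228 × 10^6.
deff = 831968.8 / (1.5777228 × 10^6) = 0.5273.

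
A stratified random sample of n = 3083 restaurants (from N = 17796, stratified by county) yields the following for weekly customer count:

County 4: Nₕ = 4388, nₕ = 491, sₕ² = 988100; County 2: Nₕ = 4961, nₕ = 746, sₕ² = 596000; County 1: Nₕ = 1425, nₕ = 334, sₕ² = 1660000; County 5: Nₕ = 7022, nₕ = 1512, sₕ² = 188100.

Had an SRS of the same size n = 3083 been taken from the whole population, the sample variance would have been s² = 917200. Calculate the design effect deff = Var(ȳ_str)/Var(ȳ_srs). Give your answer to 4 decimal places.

Var(ȳ_str) = Σ Wₕ²(1−fₕ)sₕ²/nₕ with Wₕ = Nₕ/17796:
  County 4: (4388/17796)²·(1−491/4388)·988100/491 = 108.66048
  County 2: (4961/17796)²·(1−746/4961)·596000/746 = 52.750848
  County 1: (1425/17796)²·(1−334/1425)·1660000/334 = 24.398124
  County 5: (7022/17796)²·(1−1512/7022)·188100/1512 = 15.198637
  → Var(ȳ_str) = 201.00809.
Var(ȳ_srs) = (1 − 3083/17796)·917200/3083 = 245.96276.
deff = 201.00809 / 245.96276 = 0.8172.

0.8172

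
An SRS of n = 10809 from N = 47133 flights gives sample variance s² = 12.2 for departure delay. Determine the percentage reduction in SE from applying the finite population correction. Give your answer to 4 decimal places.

12.2122

f = n/N = 10809/47133 = 0.22932977.
SE_no-fpc = √(s²/n) = 0.033595968; SE_fpc = √((1−f)s²/n) = 0.02949317.
Ratio = √(1−f) = 0.87787826. Reduction = 100·(1 − 0.87787826) = 12.2122%.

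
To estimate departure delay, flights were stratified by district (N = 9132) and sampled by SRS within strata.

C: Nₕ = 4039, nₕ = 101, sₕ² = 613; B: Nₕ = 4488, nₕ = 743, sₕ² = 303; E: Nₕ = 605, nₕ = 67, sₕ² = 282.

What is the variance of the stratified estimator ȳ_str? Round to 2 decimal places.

Var(ȳ_str) = Σₕ Wₕ²(1 − fₕ)sₕ²/nₕ with Wₕ = Nₕ/N, N = 9132.
C: Wₕ = 0.44229085; term = 0.44229085²·(1 − 0.02500619)·613/101 = 1.1575956.
B: Wₕ = 0.49145861; term = 0.49145861²·(1 − 0.16555258)·303/743 = 0.082191457.
E: Wₕ = 0.06625055; term = 0.06625055²·(1 − 0.11074380)·282/67 = 0.016427828.
Sum = 1.2562149.

1.26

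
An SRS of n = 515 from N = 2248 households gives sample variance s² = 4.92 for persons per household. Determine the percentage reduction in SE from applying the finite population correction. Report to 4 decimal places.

12.1987

f = n/N = 515/2248 = 0.22909253.
SE_no-fpc = √(s²/n) = 0.097741486; SE_fpc = √((1−f)s²/n) = 0.085818331.
Ratio = √(1−f) = 0.87801337. Reduction = 100·(1 − 0.87801337) = 12.1987%.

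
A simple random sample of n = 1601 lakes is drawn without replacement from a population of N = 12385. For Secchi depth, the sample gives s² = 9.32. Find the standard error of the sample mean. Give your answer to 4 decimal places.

Under SRS without replacement, Var(ȳ) = (1 − f)·s²/n with f = n/N = 1601/12385 = 0.12926928.
Var(ȳ) = (1 − 0.12926928)·9.32/1601 = 0.87073072·0.0058213616 = 0.0050688384.
SE(ȳ) = √(0.0050688384) = 0.0712.

0.0712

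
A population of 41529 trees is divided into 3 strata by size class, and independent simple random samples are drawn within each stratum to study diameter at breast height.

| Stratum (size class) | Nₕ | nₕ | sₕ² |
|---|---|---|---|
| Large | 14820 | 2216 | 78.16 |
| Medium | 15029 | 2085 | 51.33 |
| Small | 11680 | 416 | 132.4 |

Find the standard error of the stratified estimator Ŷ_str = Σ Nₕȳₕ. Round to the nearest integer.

7297

Var(Ŷ_str) = Σₕ Nₕ²(1 − fₕ)sₕ²/nₕ.
Large: 14820²·(1 − 2216/14820)·78.16/2216 = 6.5882701 × 10^6.
Medium: 15029²·(1 − 2085/15029)·51.33/2085 = 4.789209 × 10^6.
Small: 11680²·(1 − 416/11680)·132.4/416 = 4.187262 × 10^7.
Sum = 5.3250099 × 10^7.
SE = √(5.3250099 × 10^7) = 7297.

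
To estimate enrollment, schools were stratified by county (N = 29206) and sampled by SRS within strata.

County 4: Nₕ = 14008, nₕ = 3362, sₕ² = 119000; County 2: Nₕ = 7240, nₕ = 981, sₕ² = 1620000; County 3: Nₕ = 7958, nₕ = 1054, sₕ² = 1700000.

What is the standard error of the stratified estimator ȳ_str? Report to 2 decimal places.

Var(ȳ_str) = Σₕ Wₕ²(1 − fₕ)sₕ²/nₕ with Wₕ = Nₕ/N, N = 29206.
County 4: Wₕ = 0.47962747; term = 0.47962747²·(1 − 0.24000571)·119000/3362 = 6.1882476.
County 2: Wₕ = 0.24789427; term = 0.24789427²·(1 − 0.13549724)·1620000/981 = 87.729441.
County 3: Wₕ = 0.27247826; term = 0.27247826²·(1 − 0.13244534)·1700000/1054 = 103.88883.
Sum = 197.80652.
SE = √(197.80652) = 14.06.

14.06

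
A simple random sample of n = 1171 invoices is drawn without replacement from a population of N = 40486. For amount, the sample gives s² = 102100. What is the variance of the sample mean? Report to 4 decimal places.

84.6686

Under SRS without replacement, Var(ȳ) = (1 − f)·s²/n with f = n/N = 1171/40486 = 0.02892358.
Var(ȳ) = (1 − 0.02892358)·102100/1171 = 0.97107642·87.190436 = 84.668576.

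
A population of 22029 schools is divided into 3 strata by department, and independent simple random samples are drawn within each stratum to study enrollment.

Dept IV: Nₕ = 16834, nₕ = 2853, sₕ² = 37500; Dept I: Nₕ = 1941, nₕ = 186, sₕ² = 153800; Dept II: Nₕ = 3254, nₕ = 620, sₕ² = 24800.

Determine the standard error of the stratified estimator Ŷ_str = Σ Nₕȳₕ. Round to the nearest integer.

Var(Ŷ_str) = Σₕ Nₕ²(1 − fₕ)sₕ²/nₕ.
Dept IV: 16834²·(1 − 2853/16834)·37500/2853 = 3.0935351 × 10^9.
Dept I: 1941²·(1 − 186/1941)·153800/186 = 2.8167354 × 10^9.
Dept II: 3254²·(1 − 620/3254)·24800/620 = 3.4284144 × 10^8.
Sum = 6.2531119 × 10^9.
SE = √(6.2531119 × 10^9) = 79077.

79077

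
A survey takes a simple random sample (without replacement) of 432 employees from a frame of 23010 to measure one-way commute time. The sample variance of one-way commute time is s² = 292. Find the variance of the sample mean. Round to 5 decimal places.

0.66324

Under SRS without replacement, Var(ȳ) = (1 − f)·s²/n with f = n/N = 432/23010 = 0.01877445.
Var(ȳ) = (1 − 0.01877445)·292/432 = 0.98122555·0.67592593 = 0.66323579.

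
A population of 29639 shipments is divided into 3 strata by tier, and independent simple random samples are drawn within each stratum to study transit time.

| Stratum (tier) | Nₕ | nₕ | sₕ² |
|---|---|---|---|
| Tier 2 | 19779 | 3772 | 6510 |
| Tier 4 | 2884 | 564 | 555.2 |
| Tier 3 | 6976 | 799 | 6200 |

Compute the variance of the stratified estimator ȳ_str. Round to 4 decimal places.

1.0101

Var(ȳ_str) = Σₕ Wₕ²(1 − fₕ)sₕ²/nₕ with Wₕ = Nₕ/N, N = 29639.
Tier 2: Wₕ = 0.66733021; term = 0.66733021²·(1 − 0.19070732)·6510/3772 = 0.62200874.
Tier 4: Wₕ = 0.09730423; term = 0.09730423²·(1 − 0.19556172)·555.2/564 = 0.0074976731.
Tier 3: Wₕ = 0.23536557; term = 0.23536557²·(1 − 0.11453555)·6200/799 = 0.38062901.
Sum = 1.0101354.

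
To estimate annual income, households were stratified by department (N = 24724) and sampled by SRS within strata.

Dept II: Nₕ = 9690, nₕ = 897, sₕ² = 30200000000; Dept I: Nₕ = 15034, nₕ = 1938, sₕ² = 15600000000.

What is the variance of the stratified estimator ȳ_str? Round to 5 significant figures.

Var(ȳ_str) = Σₕ Wₕ²(1 − fₕ)sₕ²/nₕ with Wₕ = Nₕ/N, N = 24724.
Dept II: Wₕ = 0.39192687; term = 0.39192687²·(1 − 0.09256966)·30200000000/897 = 4.692863 × 10^6.
Dept I: Wₕ = 0.60807313; term = 0.60807313²·(1 − 0.12890781)·15600000000/1938 = 2.592666 × 10^6.
Sum = 7.285529 × 10^6.

7.2855 × 10^6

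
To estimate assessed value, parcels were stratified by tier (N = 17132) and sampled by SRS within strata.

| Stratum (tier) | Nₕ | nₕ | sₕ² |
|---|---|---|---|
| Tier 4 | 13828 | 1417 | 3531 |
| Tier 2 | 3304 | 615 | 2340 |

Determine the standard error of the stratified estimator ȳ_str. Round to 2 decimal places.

Var(ȳ_str) = Σₕ Wₕ²(1 − fₕ)sₕ²/nₕ with Wₕ = Nₕ/N, N = 17132.
Tier 4: Wₕ = 0.80714452; term = 0.80714452²·(1 − 0.10247324)·3531/1417 = 1.4570615.
Tier 2: Wₕ = 0.19285548; term = 0.19285548²·(1 − 0.18613801)·2340/615 = 0.11517427.
Sum = 1.5722358.
SE = √(1.5722358) = 1.25.

1.25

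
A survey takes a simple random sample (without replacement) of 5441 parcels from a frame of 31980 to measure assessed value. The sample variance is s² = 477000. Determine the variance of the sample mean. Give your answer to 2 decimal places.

Under SRS without replacement, Var(ȳ) = (1 − f)·s²/n with f = n/N = 5441/31980 = 0.17013759.
Var(ȳ) = (1 − 0.17013759)·477000/5441 = 0.82986241·87.667708 = 72.752136.

72.75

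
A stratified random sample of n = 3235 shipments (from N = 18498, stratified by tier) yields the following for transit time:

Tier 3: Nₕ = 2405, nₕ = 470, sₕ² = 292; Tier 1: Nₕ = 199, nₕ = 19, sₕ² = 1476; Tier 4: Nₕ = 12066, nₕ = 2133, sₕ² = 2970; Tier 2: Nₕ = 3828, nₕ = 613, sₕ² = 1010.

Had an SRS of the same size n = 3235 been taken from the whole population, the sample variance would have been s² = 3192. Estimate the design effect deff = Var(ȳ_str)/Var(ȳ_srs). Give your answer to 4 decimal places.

Var(ȳ_str) = Σ Wₕ²(1−fₕ)sₕ²/nₕ with Wₕ = Nₕ/18498:
  Tier 3: (2405/18498)²·(1−470/2405)·292/470 = 0.0084495094
  Tier 1: (199/18498)²·(1−19/199)·1476/19 = 0.0081322138
  Tier 4: (12066/18498)²·(1−2133/12066)·2970/2133 = 0.48770791
  Tier 2: (3828/18498)²·(1−613/3828)·1010/613 = 0.059260356
  → Var(ȳ_str) = 0.56354999.
Var(ȳ_srs) = (1 − 3235/18498)·3192/3235 = 0.81414869.
deff = 0.56354999 / 0.81414869 = 0.6922.

0.6922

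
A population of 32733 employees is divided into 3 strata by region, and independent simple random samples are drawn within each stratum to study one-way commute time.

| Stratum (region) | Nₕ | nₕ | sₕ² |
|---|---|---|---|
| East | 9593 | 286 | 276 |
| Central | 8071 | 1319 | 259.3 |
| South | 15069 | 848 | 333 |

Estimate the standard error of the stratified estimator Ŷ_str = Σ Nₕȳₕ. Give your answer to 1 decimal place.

13454.6

Var(Ŷ_str) = Σₕ Nₕ²(1 − fₕ)sₕ²/nₕ.
East: 9593²·(1 − 286/9593)·276/286 = 8.6160301 × 10^7.
Central: 8071²·(1 − 1319/8071)·259.3/1319 = 1.0713158 × 10^7.
South: 15069²·(1 − 848/15069)·333/848 = 8.4151711 × 10^7.
Sum = 1.8102517 × 10^8.
SE = √(1.8102517 × 10^8) = 13454.6.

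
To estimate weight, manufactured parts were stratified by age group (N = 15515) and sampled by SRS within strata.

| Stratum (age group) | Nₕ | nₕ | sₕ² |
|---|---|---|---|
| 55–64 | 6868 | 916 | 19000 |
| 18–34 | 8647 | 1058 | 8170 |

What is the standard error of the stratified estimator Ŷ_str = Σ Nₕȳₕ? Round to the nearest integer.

36806

Var(Ŷ_str) = Σₕ Nₕ²(1 − fₕ)sₕ²/nₕ.
55–64: 6868²·(1 − 916/6868)·19000/916 = 8.4791308 × 10^8.
18–34: 8647²·(1 − 1058/8647)·8170/1058 = 5.0674142 × 10^8.
Sum = 1.3546545 × 10^9.
SE = √(1.3546545 × 10^9) = 36806.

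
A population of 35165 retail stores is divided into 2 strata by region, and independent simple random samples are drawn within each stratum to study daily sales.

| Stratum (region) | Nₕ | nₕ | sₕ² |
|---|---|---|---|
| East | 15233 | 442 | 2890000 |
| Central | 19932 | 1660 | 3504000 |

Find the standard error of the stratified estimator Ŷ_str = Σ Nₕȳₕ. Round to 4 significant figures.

Var(Ŷ_str) = Σₕ Nₕ²(1 − fₕ)sₕ²/nₕ.
East: 15233²·(1 − 442/15233)·2890000/442 = 1.4731893 × 10^12.
Central: 19932²·(1 − 1660/19932)·3504000/1660 = 7.6876389 × 10^11.
Sum = 2.2419532 × 10^12.
SE = √(2.2419532 × 10^12) = 1.497 × 10^6.

1.497 × 10^6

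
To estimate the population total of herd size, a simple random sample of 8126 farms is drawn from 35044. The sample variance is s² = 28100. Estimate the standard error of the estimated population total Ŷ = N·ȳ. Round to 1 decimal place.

Var(Ŷ) = N²·Var(ȳ) = N²·(1 − n/N)·s²/n.
f = 8126/35044 = 0.23187992; Var(ȳ) = 0.76812008·28100/8126 = 2.6561868.
Var(Ŷ) = 35044² · 2.6561868 = 3.262015 × 10^9.
SE(Ŷ) = √(3.262015 × 10^9) = 57114.1.

57114.1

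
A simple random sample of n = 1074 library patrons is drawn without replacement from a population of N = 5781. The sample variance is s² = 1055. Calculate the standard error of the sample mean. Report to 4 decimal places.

Under SRS without replacement, Var(ȳ) = (1 − f)·s²/n with f = n/N = 1074/5781 = 0.18578101.
Var(ȳ) = (1 − 0.18578101)·1055/1074 = 0.81421899·0.98230912 = 0.79981475.
SE(ȳ) = √(0.79981475) = 0.8943.

0.8943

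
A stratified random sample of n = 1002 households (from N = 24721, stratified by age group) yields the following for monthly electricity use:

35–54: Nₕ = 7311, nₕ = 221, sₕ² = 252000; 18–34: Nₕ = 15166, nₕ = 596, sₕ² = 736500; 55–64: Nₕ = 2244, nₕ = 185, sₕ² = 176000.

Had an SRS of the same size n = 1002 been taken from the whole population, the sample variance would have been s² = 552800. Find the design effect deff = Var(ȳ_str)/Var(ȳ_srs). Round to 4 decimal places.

1.0404

Var(ȳ_str) = Σ Wₕ²(1−fₕ)sₕ²/nₕ with Wₕ = Nₕ/24721:
  35–54: (7311/24721)²·(1−221/7311)·252000/221 = 96.716198
  18–34: (15166/24721)²·(1−596/15166)·736500/596 = 446.8122
  55–64: (2244/24721)²·(1−185/2244)·176000/185 = 7.1926358
  → Var(ȳ_str) = 550.72103.
Var(ȳ_srs) = (1 − 1002/24721)·552800/1002 = 529.33505.
deff = 550.72103 / 529.33505 = 1.0404.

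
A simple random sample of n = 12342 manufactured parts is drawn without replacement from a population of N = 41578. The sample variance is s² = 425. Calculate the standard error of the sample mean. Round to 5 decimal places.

Under SRS without replacement, Var(ȳ) = (1 − f)·s²/n with f = n/N = 12342/41578 = 0.29683967.
Var(ȳ) = (1 − 0.29683967)·425/12342 = 0.70316033·0.034435262 = 0.02421351.
SE(ȳ) = √(0.02421351) = 0.15561.

0.15561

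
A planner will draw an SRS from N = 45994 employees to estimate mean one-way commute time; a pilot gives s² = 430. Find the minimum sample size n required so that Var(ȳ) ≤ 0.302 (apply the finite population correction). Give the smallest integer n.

Without fpc, n₀ = s²/D = 430/0.302 = 1423.8411.
With fpc, (1 − n/N)·s²/n ≤ D requires n ≥ n₀/(1 + n₀/N) = 1423.8411/(1 + 1423.8411/45994) = 1381.0867.
Rounding up, n = 1382.

1382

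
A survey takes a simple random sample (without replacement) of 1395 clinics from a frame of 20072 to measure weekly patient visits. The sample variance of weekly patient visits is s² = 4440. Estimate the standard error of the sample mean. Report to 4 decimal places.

Under SRS without replacement, Var(ȳ) = (1 − f)·s²/n with f = n/N = 1395/20072 = 0.06949980.
Var(ȳ) = (1 − 0.06949980)·4440/1395 = 0.93050020·3.1827957 = 2.961592.
SE(ȳ) = √(2.961592) = 1.7209.

1.7209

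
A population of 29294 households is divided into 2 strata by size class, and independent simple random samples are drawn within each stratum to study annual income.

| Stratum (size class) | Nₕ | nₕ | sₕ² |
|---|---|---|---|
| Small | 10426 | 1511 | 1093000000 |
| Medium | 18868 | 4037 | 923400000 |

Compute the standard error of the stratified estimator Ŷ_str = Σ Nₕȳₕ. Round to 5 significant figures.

1.1456 × 10^7

Var(Ŷ_str) = Σₕ Nₕ²(1 − fₕ)sₕ²/nₕ.
Small: 10426²·(1 − 1511/10426)·1093000000/1511 = 6.72349 × 10^13.
Medium: 18868²·(1 − 4037/18868)·923400000/4037 = 6.4006993 × 10^13.
Sum = 1.3124189 × 10^14.
SE = √(1.3124189 × 10^14) = 1.1456 × 10^7.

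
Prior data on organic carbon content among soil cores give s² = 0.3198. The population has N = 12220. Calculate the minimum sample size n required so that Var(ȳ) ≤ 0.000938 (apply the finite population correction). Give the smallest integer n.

Without fpc, n₀ = s²/D = 0.3198/0.000938 = 340.9382.
With fpc, (1 − n/N)·s²/n ≤ D requires n ≥ n₀/(1 + n₀/N) = 340.9382/(1 + 340.9382/12220) = 331.6842.
Rounding up, n = 332.

332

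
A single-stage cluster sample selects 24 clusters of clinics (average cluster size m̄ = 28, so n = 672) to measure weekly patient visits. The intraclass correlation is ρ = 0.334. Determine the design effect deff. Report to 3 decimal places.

10.018

deff = 1 + (28 − 1)·0.334 = 1 + 9.018 = 10.018.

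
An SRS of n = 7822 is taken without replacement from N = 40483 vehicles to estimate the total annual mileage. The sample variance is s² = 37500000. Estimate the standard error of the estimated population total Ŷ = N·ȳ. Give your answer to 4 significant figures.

Var(Ŷ) = N²·Var(ȳ) = N²·(1 − n/N)·s²/n.
f = 7822/40483 = 0.19321691; Var(ȳ) = 0.80678309·37500000/7822 = 3867.8555.
Var(Ŷ) = 40483² · 3867.8555 = 6.3389251 × 10^12.
SE(Ŷ) = √(6.3389251 × 10^12) = 2.518 × 10^6.

2.518 × 10^6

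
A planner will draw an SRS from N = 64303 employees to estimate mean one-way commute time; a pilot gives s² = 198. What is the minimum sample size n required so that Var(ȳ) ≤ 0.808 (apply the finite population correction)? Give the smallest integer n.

Without fpc, n₀ = s²/D = 198/0.808 = 245.0495.
With fpc, (1 − n/N)·s²/n ≤ D requires n ≥ n₀/(1 + n₀/N) = 245.0495/(1 + 245.0495/64303) = 244.1192.
Rounding up, n = 245.

245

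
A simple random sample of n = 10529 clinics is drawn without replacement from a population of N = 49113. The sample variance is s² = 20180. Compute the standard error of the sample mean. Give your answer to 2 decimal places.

Under SRS without replacement, Var(ȳ) = (1 − f)·s²/n with f = n/N = 10529/49113 = 0.21438316.
Var(ȳ) = (1 − 0.21438316)·20180/10529 = 0.78561684·1.9166113 = 1.5057221.
SE(ȳ) = √(1.5057221) = 1.23.

1.23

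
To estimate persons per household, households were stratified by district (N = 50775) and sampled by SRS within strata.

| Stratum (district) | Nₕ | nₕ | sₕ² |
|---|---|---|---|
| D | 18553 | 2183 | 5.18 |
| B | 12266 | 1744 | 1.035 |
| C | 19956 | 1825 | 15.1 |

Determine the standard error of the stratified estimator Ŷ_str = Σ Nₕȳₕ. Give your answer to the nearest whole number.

Var(Ŷ_str) = Σₕ Nₕ²(1 − fₕ)sₕ²/nₕ.
D: 18553²·(1 − 2183/18553)·5.18/2183 = 720673.99.
B: 12266²·(1 − 1744/12266)·1.035/1744 = 76594.066.
C: 19956²·(1 − 1825/19956)·15.1/1825 = 2.9937073 × 10^6.
Sum = 3.7909754 × 10^6.
SE = √(3.7909754 × 10^6) = 1947.

1947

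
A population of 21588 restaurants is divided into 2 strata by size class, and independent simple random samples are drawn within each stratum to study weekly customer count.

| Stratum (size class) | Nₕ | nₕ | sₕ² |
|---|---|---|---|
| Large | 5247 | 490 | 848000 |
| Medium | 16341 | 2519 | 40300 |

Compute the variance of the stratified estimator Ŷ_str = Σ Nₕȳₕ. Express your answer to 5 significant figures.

Var(Ŷ_str) = Σₕ Nₕ²(1 − fₕ)sₕ²/nₕ.
Large: 5247²·(1 − 490/5247)·848000/490 = 4.3196045 × 10^10.
Medium: 16341²·(1 − 2519/16341)·40300/2519 = 3.6134862 × 10^9.
Sum = 4.6809531 × 10^10.

4.6810 × 10^10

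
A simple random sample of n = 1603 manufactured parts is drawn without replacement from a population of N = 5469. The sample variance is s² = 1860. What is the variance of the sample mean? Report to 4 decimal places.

Under SRS without replacement, Var(ȳ) = (1 − f)·s²/n with f = n/N = 1603/5469 = 0.29310660.
Var(ȳ) = (1 − 0.29310660)·1860/1603 = 0.70689340·1.1603244 = 0.82022565.

0.8202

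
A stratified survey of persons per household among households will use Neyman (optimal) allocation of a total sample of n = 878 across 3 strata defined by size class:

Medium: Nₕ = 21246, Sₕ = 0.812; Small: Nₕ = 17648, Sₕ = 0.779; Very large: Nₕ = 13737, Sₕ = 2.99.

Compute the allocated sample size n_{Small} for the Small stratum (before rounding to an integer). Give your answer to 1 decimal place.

Neyman allocation: nₕ = n·NₕSₕ / Σⱼ NⱼSⱼ.
Σ NⱼSⱼ = 21246·0.812 + 17648·0.779 + 13737·2.99 = 72073.174.
n_{Small} = 878·17648·0.779 / 72073.174 = 167.5.

167.5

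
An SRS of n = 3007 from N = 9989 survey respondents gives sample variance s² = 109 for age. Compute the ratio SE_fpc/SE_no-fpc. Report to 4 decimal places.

f = n/N = 3007/9989 = 0.30103113.
SE_no-fpc = √(s²/n) = 0.19039105; SE_fpc = √((1−f)s²/n) = 0.15917522.
Ratio = √(1−f) = 0.83604358.

0.8360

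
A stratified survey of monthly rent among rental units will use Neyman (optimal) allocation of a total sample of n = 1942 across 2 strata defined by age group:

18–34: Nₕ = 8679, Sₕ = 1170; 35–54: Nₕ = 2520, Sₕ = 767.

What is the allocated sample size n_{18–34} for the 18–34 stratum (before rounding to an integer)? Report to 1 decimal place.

1631.5

Neyman allocation: nₕ = n·NₕSₕ / Σⱼ NⱼSⱼ.
Σ NⱼSⱼ = 8679·1170 + 2520·767 = 1.208727 × 10^7.
n_{18–34} = 1942·8679·1170 / (1.208727 × 10^7) = 1631.5.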